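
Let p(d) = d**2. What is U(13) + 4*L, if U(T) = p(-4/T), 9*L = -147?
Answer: -33076/507 ≈ -65.239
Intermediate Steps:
L = -49/3 (L = (1/9)*(-147) = -49/3 ≈ -16.333)
U(T) = 16/T**2 (U(T) = (-4/T)**2 = 16/T**2)
U(13) + 4*L = 16/13**2 + 4*(-49/3) = 16*(1/169) - 196/3 = 16/169 - 196/3 = -33076/507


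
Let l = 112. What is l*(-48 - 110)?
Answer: -17696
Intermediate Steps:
l*(-48 - 110) = 112*(-48 - 110) = 112*(-158) = -17696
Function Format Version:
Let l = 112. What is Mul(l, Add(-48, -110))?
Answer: -17696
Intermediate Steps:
Mul(l, Add(-48, -110)) = Mul(112, Add(-48, -110)) = Mul(112, -158) = -17696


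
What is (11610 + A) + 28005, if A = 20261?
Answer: 59876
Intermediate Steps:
(11610 + A) + 28005 = (11610 + 20261) + 28005 = 31871 + 28005 = 59876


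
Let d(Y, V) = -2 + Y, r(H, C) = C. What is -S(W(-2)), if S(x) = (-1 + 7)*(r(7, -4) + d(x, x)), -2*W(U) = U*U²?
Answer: 12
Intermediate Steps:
W(U) = -U³/2 (W(U) = -U*U²/2 = -U³/2)
S(x) = -36 + 6*x (S(x) = (-1 + 7)*(-4 + (-2 + x)) = 6*(-6 + x) = -36 + 6*x)
-S(W(-2)) = -(-36 + 6*(-½*(-2)³)) = -(-36 + 6*(-½*(-8))) = -(-36 + 6*4) = -(-36 + 24) = -1*(-12) = 12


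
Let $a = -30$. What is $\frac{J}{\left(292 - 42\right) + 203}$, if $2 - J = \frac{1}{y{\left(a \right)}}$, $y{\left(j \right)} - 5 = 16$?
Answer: $\frac{41}{9513} \approx 0.0043099$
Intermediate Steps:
$y{\left(j \right)} = 21$ ($y{\left(j \right)} = 5 + 16 = 21$)
$J = \frac{41}{21}$ ($J = 2 - \frac{1}{21} = \frac{41}{21} \approx 1.9524$)
$\frac{J}{\left(292 - 42\right) + 203} = \frac{41}{21 \left(\left(292 - 42\right) + 203\right)} = \frac{41}{21 \left(250 + 203\right)} = \frac{41}{21 \cdot 453} = \frac{41}{21} \cdot \frac{1}{453} = \frac{41}{9513}$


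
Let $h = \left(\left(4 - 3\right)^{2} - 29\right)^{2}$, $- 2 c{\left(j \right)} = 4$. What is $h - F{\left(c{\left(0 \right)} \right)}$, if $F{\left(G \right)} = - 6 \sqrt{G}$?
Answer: $784 + 6 i \sqrt{2} \approx 784.0 + 8.4853 i$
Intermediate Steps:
$c{\left(j \right)} = -2$ ($c{\left(j \right)} = \left(- \frac{1}{2}\right) 4 = -2$)
$h = 784$ ($h = \left(1^{2} - 29\right)^{2} = \left(1 - 29\right)^{2} = \left(-28\right)^{2} = 784$)
$h - F{\left(c{\left(0 \right)} \right)} = 784 - - 6 \sqrt{-2} = 784 - - 6 i \sqrt{2} = 784 + 6 i \sqrt{2}$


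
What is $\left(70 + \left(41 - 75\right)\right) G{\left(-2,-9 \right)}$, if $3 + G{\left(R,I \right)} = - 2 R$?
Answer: $36$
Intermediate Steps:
$G{\left(R,I \right)} = -3 - 2 R$
$\left(70 + \left(41 - 75\right)\right) G{\left(-2,-9 \right)} = \left(70 + \left(41 - 75\right)\right) \left(-3 - -4\right) = \left(70 - 34\right) \left(-3 + 4\right) = 36 \cdot 1 = 36$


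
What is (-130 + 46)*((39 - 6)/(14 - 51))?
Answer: 2772/37 ≈ 74.919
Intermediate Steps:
(-130 + 46)*((39 - 6)/(14 - 51)) = -2772/(-37) = -2772*(-1)/37 = -84*(-33/37) = 2772/37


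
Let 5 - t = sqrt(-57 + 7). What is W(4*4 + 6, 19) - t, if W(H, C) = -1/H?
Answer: -111/22 + 5*I*sqrt(2) ≈ -5.0455 + 7.0711*I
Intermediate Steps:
t = 5 - 5*I*sqrt(2) (t = 5 - sqrt(-57 + 7) = 5 - sqrt(-50) = 5 - 5*I*sqrt(2) ≈ 5.0 - 7.0711*I)
W(4*4 + 6, 19) - t = -1/(4*4 + 6) - (5 - 5*I*sqrt(2)) = -1/(16 + 6) + (-5 + 5*I*sqrt(2)) = -1/22 + (-5 + 5*I*sqrt(2)) = -111/22 + 5*I*sqrt(2)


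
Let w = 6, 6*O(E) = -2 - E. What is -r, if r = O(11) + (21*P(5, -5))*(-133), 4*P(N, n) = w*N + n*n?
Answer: 460871/12 ≈ 38406.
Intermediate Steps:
O(E) = -⅓ - E/6 (O(E) = (-2 - E)/6 = -⅓ - E/6)
P(N, n) = n²/4 + 3*N/2 (P(N, n) = (6*N + n*n)/4 = (6*N + n²)/4 = (n² + 6*N)/4 = n²/4 + 3*N/2)
r = -460871/12 (r = (-⅓ - ⅙*11) + (21*((¼)*(-5)² + (3/2)*5))*(-133) = (-⅓ - 11/6) + (21*((¼)*25 + 15/2))*(-133) = -13/6 + (21*(25/4 + 15/2))*(-133) = -13/6 + (21*(55/4))*(-133) = -13/6 + (1155/4)*(-133) = -13/6 - 153615/4 = -460871/12 ≈ -38406.)
-r = -1*(-460871/12) = 460871/12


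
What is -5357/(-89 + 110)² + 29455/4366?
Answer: -10399007/1925406 ≈ -5.4009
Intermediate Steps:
-5357/(-89 + 110)² + 29455/4366 = -5357/(21²) + 29455*(1/4366) = -5357/441 + 29455/4366 = -10399007/1925406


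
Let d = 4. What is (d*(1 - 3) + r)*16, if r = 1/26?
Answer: -1656/13 ≈ -127.38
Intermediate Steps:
r = 1/26 ≈ 0.038462
(d*(1 - 3) + r)*16 = (4*(1 - 3) + 1/26)*16 = (4*(-2) + 1/26)*16 = (-8 + 1/26)*16 = -207/26*16 = -1656/13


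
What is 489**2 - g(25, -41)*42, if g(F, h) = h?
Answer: 240843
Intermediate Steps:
489**2 - g(25, -41)*42 = 489**2 - (-41)*42 = 239121 - 1*(-1722) = 239121 + 1722 = 240843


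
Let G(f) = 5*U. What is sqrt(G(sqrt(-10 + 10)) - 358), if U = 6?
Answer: 2*I*sqrt(82) ≈ 18.111*I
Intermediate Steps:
G(f) = 30 (G(f) = 5*6 = 30)
sqrt(G(sqrt(-10 + 10)) - 358) = sqrt(30 - 358) = sqrt(-328) = 2*I*sqrt(82)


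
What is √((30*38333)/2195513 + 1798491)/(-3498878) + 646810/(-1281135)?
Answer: -129362/256227 - √8669227926026442849/7681832134414 ≈ -0.50526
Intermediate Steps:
√((30*38333)/2195513 + 1798491)/(-3498878) + 646810/(-1281135) = √(1149990*(1/2195513) + 1798491)*(-1/3498878) + 646810*(-1/1281135) = √(1149990/2195513 + 1798491)*(-1/3498878) - 129362/256227 = √(3948611520873/2195513)*(-1/3498878) - 129362/256227 = (√8669227926026442849/2195513)*(-1/3498878) - 129362/256227 = -√8669227926026442849/7681832134414 - 129362/256227 = -129362/256227 - √8669227926026442849/7681832134414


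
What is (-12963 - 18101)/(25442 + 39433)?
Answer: -31064/64875 ≈ -0.47883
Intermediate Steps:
(-12963 - 18101)/(25442 + 39433) = -31064/64875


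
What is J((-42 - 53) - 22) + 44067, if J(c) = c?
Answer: 43950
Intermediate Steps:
J((-42 - 53) - 22) + 44067 = ((-42 - 53) - 22) + 44067 = (-95 - 22) + 44067 = -117 + 44067 = 43950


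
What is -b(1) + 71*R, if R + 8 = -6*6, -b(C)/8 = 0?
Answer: -3124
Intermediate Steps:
b(C) = 0 (b(C) = -8*0 = 0)
R = -44 (R = -8 - 6*6 = -8 - 36 = -44)
-b(1) + 71*R = -1*0 + 71*(-44) = 0 - 3124 = -3124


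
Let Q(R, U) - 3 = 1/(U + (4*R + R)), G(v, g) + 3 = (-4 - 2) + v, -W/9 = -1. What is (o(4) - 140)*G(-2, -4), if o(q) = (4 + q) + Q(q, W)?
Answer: 41140/29 ≈ 1418.6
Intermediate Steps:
W = 9 (W = -9*(-1) = 9)
G(v, g) = -9 + v (G(v, g) = -3 + ((-4 - 2) + v) = -3 + (-6 + v) = -9 + v)
Q(R, U) = 3 + 1/(U + 5*R) (Q(R, U) = 3 + 1/(U + (4*R + R)) = 3 + 1/(U + 5*R))
o(q) = 4 + q + (28 + 15*q)/(9 + 5*q) (o(q) = (4 + q) + (1 + 3*9 + 15*q)/(9 + 5*q) = (4 + q) + (1 + 27 + 15*q)/(9 + 5*q) = (4 + q) + (28 + 15*q)/(9 + 5*q) = 4 + q + (28 + 15*q)/(9 + 5*q))
(o(4) - 140)*G(-2, -4) = ((64 + 5*4² + 44*4)/(9 + 5*4) - 140)*(-9 - 2) = ((64 + 5*16 + 176)/(9 + 20) - 140)*(-11) = ((64 + 80 + 176)/29 - 140)*(-11) = ((1/29)*320 - 140)*(-11) = (320/29 - 140)*(-11) = -3740/29*(-11) = 41140/29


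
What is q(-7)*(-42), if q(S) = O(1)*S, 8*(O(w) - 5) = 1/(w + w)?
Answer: 11907/8 ≈ 1488.4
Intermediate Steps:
O(w) = 5 + 1/(16*w) (O(w) = 5 + 1/(8*(w + w)) = 5 + 1/(8*((2*w))) = 5 + (1/(2*w))/8 = 5 + 1/(16*w))
q(S) = 81*S/16 (q(S) = (5 + (1/16)/1)*S = (5 + (1/16)*1)*S = (5 + 1/16)*S = 81*S/16)
q(-7)*(-42) = ((81/16)*(-7))*(-42) = -567/16*(-42) = 11907/8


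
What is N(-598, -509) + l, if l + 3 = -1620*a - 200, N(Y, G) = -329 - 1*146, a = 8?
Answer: -13638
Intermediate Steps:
N(Y, G) = -475 (N(Y, G) = -329 - 146 = -475)
l = -13163 (l = -3 + (-1620*8 - 200) = -3 + (-45*288 - 200) = -3 + (-12960 - 200) = -3 - 13160 = -13163)
N(-598, -509) + l = -475 - 13163 = -13638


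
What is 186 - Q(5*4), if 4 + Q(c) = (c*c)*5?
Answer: -1810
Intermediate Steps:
Q(c) = -4 + 5*c² (Q(c) = -4 + (c*c)*5 = -4 + c²*5 = -4 + 5*c²)
186 - Q(5*4) = 186 - (-4 + 5*(5*4)²) = 186 - (-4 + 5*20²) = 186 - (-4 + 5*400) = 186 - (-4 + 2000) = 186 - 1*1996 = 186 - 1996 = -1810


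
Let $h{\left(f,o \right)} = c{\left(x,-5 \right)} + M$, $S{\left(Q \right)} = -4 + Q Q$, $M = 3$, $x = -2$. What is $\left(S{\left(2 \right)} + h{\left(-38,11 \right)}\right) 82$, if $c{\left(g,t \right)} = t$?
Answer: $-164$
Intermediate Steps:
$S{\left(Q \right)} = -4 + Q^{2}$
$h{\left(f,o \right)} = -2$ ($h{\left(f,o \right)} = -5 + 3 = -2$)
$\left(S{\left(2 \right)} + h{\left(-38,11 \right)}\right) 82 = \left(\left(-4 + 2^{2}\right) - 2\right) 82 = \left(\left(-4 + 4\right) - 2\right) 82 = \left(0 - 2\right) 82 = \left(-2\right) 82 = -164$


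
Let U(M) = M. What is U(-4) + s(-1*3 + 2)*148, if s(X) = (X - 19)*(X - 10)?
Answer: 32556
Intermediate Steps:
s(X) = (-19 + X)*(-10 + X)
U(-4) + s(-1*3 + 2)*148 = -4 + (190 + (-1*3 + 2)**2 - 29*(-1*3 + 2))*148 = -4 + (190 + (-3 + 2)**2 - 29*(-3 + 2))*148 = -4 + (190 + (-1)**2 - 29*(-1))*148 = -4 + (190 + 1 + 29)*148 = -4 + 220*148 = -4 + 32560 = 32556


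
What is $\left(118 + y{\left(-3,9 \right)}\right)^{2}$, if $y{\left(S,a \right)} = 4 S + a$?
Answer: $13225$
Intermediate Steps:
$y{\left(S,a \right)} = a + 4 S$
$\left(118 + y{\left(-3,9 \right)}\right)^{2} = \left(118 + \left(9 + 4 \left(-3\right)\right)\right)^{2} = \left(118 + \left(9 - 12\right)\right)^{2} = \left(118 - 3\right)^{2} = 115^{2} = 13225$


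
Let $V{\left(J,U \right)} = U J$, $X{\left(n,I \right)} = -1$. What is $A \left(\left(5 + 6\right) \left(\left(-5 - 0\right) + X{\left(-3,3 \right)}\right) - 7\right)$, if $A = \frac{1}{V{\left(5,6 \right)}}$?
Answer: $- \frac{73}{30} \approx -2.4333$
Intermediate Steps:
$V{\left(J,U \right)} = J U$
$A = \frac{1}{30}$ ($A = \frac{1}{5 \cdot 6} = \frac{1}{30} \approx 0.033333$)
$A \left(\left(5 + 6\right) \left(\left(-5 - 0\right) + X{\left(-3,3 \right)}\right) - 7\right) = \frac{\left(5 + 6\right) \left(\left(-5 - 0\right) - 1\right) - 7}{30} = \frac{11 \left(\left(-5 + 0\right) - 1\right) - 7}{30} = \frac{11 \left(-5 - 1\right) - 7}{30} = \frac{11 \left(-6\right) - 7}{30} = \frac{-66 - 7}{30} = \frac{1}{30} \left(-73\right) = - \frac{73}{30}$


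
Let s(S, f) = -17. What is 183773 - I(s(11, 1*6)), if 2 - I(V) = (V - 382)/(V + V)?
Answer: 6248613/34 ≈ 1.8378e+5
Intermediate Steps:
I(V) = 2 - (-382 + V)/(2*V) (I(V) = 2 - (V - 382)/(V + V) = 2 - (-382 + V)/(2*V))
183773 - I(s(11, 1*6)) = 183773 - (3/2 + 191/(-17)) = 183773 - (3/2 + 191*(-1/17)) = 183773 - (3/2 - 191/17) = 183773 - 1*(-331/34) = 183773 + 331/34 = 6248613/34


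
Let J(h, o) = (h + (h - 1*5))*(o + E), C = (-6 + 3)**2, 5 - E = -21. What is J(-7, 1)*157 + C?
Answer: -80532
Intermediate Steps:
E = 26 (E = 5 - 1*(-21) = 5 + 21 = 26)
C = 9 (C = (-3)**2 = 9)
J(h, o) = (-5 + 2*h)*(26 + o) (J(h, o) = (h + (h - 1*5))*(o + 26) = (h + (h - 5))*(26 + o) = (h + (-5 + h))*(26 + o) = (-5 + 2*h)*(26 + o))
J(-7, 1)*157 + C = (-130 - 5*1 + 52*(-7) + 2*(-7)*1)*157 + 9 = (-130 - 5 - 364 - 14)*157 + 9 = -513*157 + 9 = -80541 + 9 = -80532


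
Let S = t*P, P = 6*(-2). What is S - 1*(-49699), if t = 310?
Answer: 45979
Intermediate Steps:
P = -12
S = -3720 (S = 310*(-12) = -3720)
S - 1*(-49699) = -3720 - 1*(-49699) = -3720 + 49699 = 45979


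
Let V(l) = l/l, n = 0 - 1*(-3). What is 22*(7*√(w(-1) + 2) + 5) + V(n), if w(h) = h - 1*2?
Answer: 111 + 154*I ≈ 111.0 + 154.0*I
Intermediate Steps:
n = 3 (n = 0 + 3 = 3)
w(h) = -2 + h (w(h) = h - 2 = -2 + h)
V(l) = 1
22*(7*√(w(-1) + 2) + 5) + V(n) = 22*(7*√((-2 - 1) + 2) + 5) + 1 = 22*(7*√(-3 + 2) + 5) + 1 = 22*(7*√(-1) + 5) + 1 = 22*(7*I + 5) + 1 = 22*(5 + 7*I) + 1 = (110 + 154*I) + 1 = 111 + 154*I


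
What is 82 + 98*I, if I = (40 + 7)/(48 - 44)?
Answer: 2467/2 ≈ 1233.5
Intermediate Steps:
I = 47/4 ≈ 11.750
82 + 98*I = 82 + 98*(47/4) = 82 + 2303/2 = 2467/2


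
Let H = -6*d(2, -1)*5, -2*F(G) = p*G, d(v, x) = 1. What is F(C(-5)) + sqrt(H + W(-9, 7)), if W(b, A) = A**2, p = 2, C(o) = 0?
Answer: sqrt(19) ≈ 4.3589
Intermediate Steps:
F(G) = -G
H = -30 (H = -6*1*5 = -6*5 = -30)
F(C(-5)) + sqrt(H + W(-9, 7)) = -1*0 + sqrt(-30 + 7**2) = 0 + sqrt(-30 + 49) = 0 + sqrt(19) = sqrt(19)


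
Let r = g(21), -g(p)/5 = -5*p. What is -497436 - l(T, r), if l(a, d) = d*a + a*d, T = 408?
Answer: -925836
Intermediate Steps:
g(p) = 25*p (g(p) = -(-25)*p = 25*p)
r = 525 (r = 25*21 = 525)
l(a, d) = 2*a*d (l(a, d) = a*d + a*d = 2*a*d)
-497436 - l(T, r) = -497436 - 2*408*525 = -497436 - 1*428400 = -497436 - 428400 = -925836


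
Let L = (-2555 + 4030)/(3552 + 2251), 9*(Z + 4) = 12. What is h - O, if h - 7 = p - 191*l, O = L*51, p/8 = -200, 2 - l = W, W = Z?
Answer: -43475434/17409 ≈ -2497.3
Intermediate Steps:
Z = -8/3 (Z = -4 + (1/9)*12 = -4 + 4/3 = -8/3 ≈ -2.6667)
W = -8/3 ≈ -2.6667
L = 1475/5803 ≈ 0.25418
l = 14/3 (l = 2 - 1*(-8/3) = 2 + 8/3 = 14/3 ≈ 4.6667)
p = -1600 (p = 8*(-200) = -1600)
O = 75225/5803 (O = (1475/5803)*51 = 75225/5803 ≈ 12.963)
h = -7453/3 (h = 7 + (-1600 - 191*14/3) = 7 + (-1600 - 2674/3) = 7 - 7474/3 = -7453/3 ≈ -2484.3)
h - O = -7453/3 - 1*75225/5803 = -7453/3 - 75225/5803 = -43475434/17409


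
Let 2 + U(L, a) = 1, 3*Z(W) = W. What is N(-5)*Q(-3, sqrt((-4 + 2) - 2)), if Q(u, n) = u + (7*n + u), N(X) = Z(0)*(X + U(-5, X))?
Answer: 0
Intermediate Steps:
Z(W) = W/3
U(L, a) = -1 (U(L, a) = -2 + 1 = -1)
N(X) = 0 (N(X) = ((1/3)*0)*(X - 1) = 0*(-1 + X) = 0)
Q(u, n) = 2*u + 7*n (Q(u, n) = u + (u + 7*n) = 2*u + 7*n)
N(-5)*Q(-3, sqrt((-4 + 2) - 2)) = 0*(2*(-3) + 7*sqrt((-4 + 2) - 2)) = 0*(-6 + 7*sqrt(-2 - 2)) = 0*(-6 + 7*sqrt(-4)) = 0*(-6 + 7*(2*I)) = 0*(-6 + 14*I) = 0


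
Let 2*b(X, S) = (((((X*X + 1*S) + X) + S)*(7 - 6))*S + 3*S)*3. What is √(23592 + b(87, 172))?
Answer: √2088366 ≈ 1445.1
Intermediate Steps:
b(X, S) = 9*S/2 + 3*S*(X + X² + 2*S)/2 (b(X, S) = ((((((X*X + 1*S) + X) + S)*(7 - 6))*S + 3*S)*3)/2 = ((((((X² + S) + X) + S)*1)*S + 3*S)*3)/2 = ((((((S + X²) + X) + S)*1)*S + 3*S)*3)/2 = (((((S + X + X²) + S)*1)*S + 3*S)*3)/2 = ((((X + X² + 2*S)*1)*S + 3*S)*3)/2 = (((X + X² + 2*S)*S + 3*S)*3)/2 = ((S*(X + X² + 2*S) + 3*S)*3)/2 = ((3*S + S*(X + X² + 2*S))*3)/2 = (9*S + 3*S*(X + X² + 2*S))/2 = 9*S/2 + 3*S*(X + X² + 2*S)/2)
√(23592 + b(87, 172)) = √(23592 + (3/2)*172*(3 + 87 + 87² + 2*172)) = √(23592 + (3/2)*172*(3 + 87 + 7569 + 344)) = √(23592 + (3/2)*172*8003) = √(23592 + 2064774) = √2088366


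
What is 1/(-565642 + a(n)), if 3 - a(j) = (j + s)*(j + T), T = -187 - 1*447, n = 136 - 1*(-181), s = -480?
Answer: -1/617310 ≈ -1.6199e-6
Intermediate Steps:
n = 317 (n = 136 + 181 = 317)
T = -634 (T = -187 - 447 = -634)
a(j) = 3 - (-634 + j)*(-480 + j) (a(j) = 3 - (j - 480)*(j - 634) = 3 - (-480 + j)*(-634 + j) = 3 - (-634 + j)*(-480 + j))
1/(-565642 + a(n)) = 1/(-565642 + (-304317 - 1*317² + 1114*317)) = 1/(-565642 + (-304317 - 1*100489 + 353138)) = 1/(-565642 + (-304317 - 100489 + 353138)) = 1/(-565642 - 51668) = 1/(-617310) = -1/617310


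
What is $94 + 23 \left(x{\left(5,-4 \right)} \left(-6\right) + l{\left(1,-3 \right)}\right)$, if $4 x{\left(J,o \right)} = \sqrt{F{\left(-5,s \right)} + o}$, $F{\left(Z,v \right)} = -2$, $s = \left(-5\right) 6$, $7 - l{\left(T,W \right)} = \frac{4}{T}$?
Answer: $163 - \frac{69 i \sqrt{6}}{2} \approx 163.0 - 84.507 i$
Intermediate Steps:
$l{\left(T,W \right)} = 7 - \frac{4}{T}$
$s = -30$
$x{\left(J,o \right)} = \frac{\sqrt{-2 + o}}{4}$
$94 + 23 \left(x{\left(5,-4 \right)} \left(-6\right) + l{\left(1,-3 \right)}\right) = 94 + 23 \left(\frac{\sqrt{-2 - 4}}{4} \left(-6\right) + \left(7 - \frac{4}{1}\right)\right) = 94 + 23 \left(\frac{\sqrt{-6}}{4} \left(-6\right) + \left(7 - 4\right)\right) = 94 + 23 \left(\frac{i \sqrt{6}}{4} \left(-6\right) + \left(7 - 4\right)\right) = 94 + 23 \left(\frac{i \sqrt{6}}{4} \left(-6\right) + 3\right) = 94 + 23 \left(- \frac{3 i \sqrt{6}}{2} + 3\right) = 94 + 23 \left(3 - \frac{3 i \sqrt{6}}{2}\right) = 94 + \left(69 - \frac{69 i \sqrt{6}}{2}\right) = 163 - \frac{69 i \sqrt{6}}{2}$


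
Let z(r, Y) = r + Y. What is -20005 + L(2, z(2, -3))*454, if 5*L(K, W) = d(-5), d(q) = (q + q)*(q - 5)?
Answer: -10925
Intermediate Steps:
d(q) = 2*q*(-5 + q) (d(q) = (2*q)*(-5 + q) = 2*q*(-5 + q))
z(r, Y) = Y + r
L(K, W) = 20 (L(K, W) = (2*(-5)*(-5 - 5))/5 = (2*(-5)*(-10))/5 = (1/5)*100 = 20)
-20005 + L(2, z(2, -3))*454 = -20005 + 20*454 = -20005 + 9080 = -10925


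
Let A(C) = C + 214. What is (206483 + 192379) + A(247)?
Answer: 399323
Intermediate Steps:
A(C) = 214 + C
(206483 + 192379) + A(247) = (206483 + 192379) + (214 + 247) = 398862 + 461 = 399323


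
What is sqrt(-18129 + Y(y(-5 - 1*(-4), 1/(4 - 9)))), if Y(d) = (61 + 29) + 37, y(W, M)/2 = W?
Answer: I*sqrt(18002) ≈ 134.17*I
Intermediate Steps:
y(W, M) = 2*W
Y(d) = 127 (Y(d) = 90 + 37 = 127)
sqrt(-18129 + Y(y(-5 - 1*(-4), 1/(4 - 9)))) = sqrt(-18129 + 127) = sqrt(-18002) = I*sqrt(18002)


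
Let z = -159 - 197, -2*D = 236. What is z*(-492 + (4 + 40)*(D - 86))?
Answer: 3370608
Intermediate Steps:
D = -118 (D = -1/2*236 = -118)
z = -356
z*(-492 + (4 + 40)*(D - 86)) = -356*(-492 + (4 + 40)*(-118 - 86)) = -356*(-492 + 44*(-204)) = -356*(-492 - 8976) = -356*(-9468) = 3370608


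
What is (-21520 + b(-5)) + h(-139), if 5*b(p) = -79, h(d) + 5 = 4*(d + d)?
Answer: -113264/5 ≈ -22653.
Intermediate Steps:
h(d) = -5 + 8*d (h(d) = -5 + 4*(d + d) = -5 + 4*(2*d) = -5 + 8*d)
b(p) = -79/5 (b(p) = (⅕)*(-79) = -79/5)
(-21520 + b(-5)) + h(-139) = (-21520 - 79/5) + (-5 + 8*(-139)) = -107679/5 + (-5 - 1112) = -107679/5 - 1117 = -113264/5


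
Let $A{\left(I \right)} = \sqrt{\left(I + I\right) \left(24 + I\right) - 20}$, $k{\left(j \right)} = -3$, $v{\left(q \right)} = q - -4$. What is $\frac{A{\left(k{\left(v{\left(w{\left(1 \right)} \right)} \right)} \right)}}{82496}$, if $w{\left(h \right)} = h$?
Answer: $\frac{i \sqrt{146}}{82496} \approx 0.00014647 i$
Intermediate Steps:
$v{\left(q \right)} = 4 + q$ ($v{\left(q \right)} = q + 4 = 4 + q$)
$A{\left(I \right)} = \sqrt{-20 + 2 I \left(24 + I\right)}$ ($A{\left(I \right)} = \sqrt{2 I \left(24 + I\right) - 20} = \sqrt{-20 + 2 I \left(24 + I\right)}$)
$\frac{A{\left(k{\left(v{\left(w{\left(1 \right)} \right)} \right)} \right)}}{82496} = \frac{\sqrt{-20 + 2 \left(-3\right)^{2} + 48 \left(-3\right)}}{82496} = \sqrt{-20 + 2 \cdot 9 - 144} \cdot \frac{1}{82496} = \sqrt{-20 + 18 - 144} \cdot \frac{1}{82496} = \sqrt{-146} \cdot \frac{1}{82496} = i \sqrt{146} \cdot \frac{1}{82496} = \frac{i \sqrt{146}}{82496}$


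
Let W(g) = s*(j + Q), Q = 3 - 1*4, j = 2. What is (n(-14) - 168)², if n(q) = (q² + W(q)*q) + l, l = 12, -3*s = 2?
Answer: 21904/9 ≈ 2433.8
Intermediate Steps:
s = -⅔ (s = -⅓*2 = -⅔ ≈ -0.66667)
Q = -1 (Q = 3 - 4 = -1)
W(g) = -⅔ (W(g) = -2*(2 - 1)/3 = -⅔*1 = -⅔)
n(q) = 12 + q² - 2*q/3 (n(q) = (q² - 2*q/3) + 12 = 12 + q² - 2*q/3)
(n(-14) - 168)² = ((12 + (-14)² - ⅔*(-14)) - 168)² = ((12 + 196 + 28/3) - 168)² = (652/3 - 168)² = (148/3)² = 21904/9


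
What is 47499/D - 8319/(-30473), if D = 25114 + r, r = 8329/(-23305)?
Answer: 12867136556638/5945012522531 ≈ 2.1644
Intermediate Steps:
r = -8329/23305 (r = 8329*(-1/23305) = -8329/23305 ≈ -0.35739)
D = 585273441/23305 (D = 25114 - 8329/23305 = 585273441/23305 ≈ 25114.)
47499/D - 8319/(-30473) = 47499/(585273441/23305) - 8319/(-30473) = 47499*(23305/585273441) - 8319*(-1/30473) = 368988065/195091147 + 8319/30473 = 12867136556638/5945012522531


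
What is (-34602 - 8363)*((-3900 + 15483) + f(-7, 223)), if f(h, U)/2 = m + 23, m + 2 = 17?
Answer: -500928935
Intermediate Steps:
m = 15 (m = -2 + 17 = 15)
f(h, U) = 76 (f(h, U) = 2*(15 + 23) = 2*38 = 76)
(-34602 - 8363)*((-3900 + 15483) + f(-7, 223)) = (-34602 - 8363)*((-3900 + 15483) + 76) = -42965*(11583 + 76) = -42965*11659 = -500928935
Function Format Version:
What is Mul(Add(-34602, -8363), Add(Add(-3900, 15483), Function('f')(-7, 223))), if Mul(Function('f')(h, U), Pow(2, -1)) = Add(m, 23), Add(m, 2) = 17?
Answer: -500928935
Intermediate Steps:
m = 15 (m = Add(-2, 17) = 15)
Function('f')(h, U) = 76 (Function('f')(h, U) = Mul(2, Add(15, 23)) = Mul(2, 38) = 76)
Mul(Add(-34602, -8363), Add(Add(-3900, 15483), Function('f')(-7, 223))) = Mul(Add(-34602, -8363), Add(Add(-3900, 15483), 76)) = Mul(-42965, Add(11583, 76)) = Mul(-42965, 11659) = -500928935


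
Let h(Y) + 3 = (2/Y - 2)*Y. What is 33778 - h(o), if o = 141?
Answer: 34061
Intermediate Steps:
h(Y) = -3 + Y*(-2 + 2/Y) (h(Y) = -3 + (2/Y - 2)*Y = -3 + (-2 + 2/Y)*Y = -3 + Y*(-2 + 2/Y))
33778 - h(o) = 33778 - (-1 - 2*141) = 33778 - (-1 - 282) = 33778 - 1*(-283) = 33778 + 283 = 34061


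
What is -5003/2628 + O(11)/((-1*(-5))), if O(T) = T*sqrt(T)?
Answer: -5003/2628 + 11*sqrt(11)/5 ≈ 5.3928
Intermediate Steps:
O(T) = T**(3/2)
-5003/2628 + O(11)/((-1*(-5))) = -5003/2628 + 11**(3/2)/((-1*(-5))) = -5003*1/2628 + (11*sqrt(11))/5 = -5003/2628 + (11*sqrt(11))*(1/5) = -5003/2628 + 11*sqrt(11)/5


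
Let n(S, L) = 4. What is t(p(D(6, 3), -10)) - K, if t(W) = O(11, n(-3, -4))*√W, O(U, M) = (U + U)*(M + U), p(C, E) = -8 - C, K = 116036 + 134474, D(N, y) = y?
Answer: -250510 + 330*I*√11 ≈ -2.5051e+5 + 1094.5*I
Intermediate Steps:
K = 250510
O(U, M) = 2*U*(M + U) (O(U, M) = (2*U)*(M + U) = 2*U*(M + U))
t(W) = 330*√W (t(W) = (2*11*(4 + 11))*√W = (2*11*15)*√W = 330*√W)
t(p(D(6, 3), -10)) - K = 330*√(-8 - 1*3) - 1*250510 = 330*√(-8 - 3) - 250510 = 330*√(-11) - 250510 = 330*(I*√11) - 250510 = 330*I*√11 - 250510 = -250510 + 330*I*√11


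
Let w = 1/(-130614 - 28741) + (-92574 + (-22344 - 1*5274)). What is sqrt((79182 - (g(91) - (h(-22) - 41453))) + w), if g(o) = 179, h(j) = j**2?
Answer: I*sqrt(2086321568741305)/159355 ≈ 286.63*I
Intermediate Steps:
w = -19153196161/159355 (w = 1/(-159355) + (-92574 + (-22344 - 5274)) = -1/159355 + (-92574 - 27618) = -1/159355 - 120192 = -19153196161/159355 ≈ -1.2019e+5)
sqrt((79182 - (g(91) - (h(-22) - 41453))) + w) = sqrt((79182 - (179 - ((-22)**2 - 41453))) - 19153196161/159355) = sqrt((79182 - (179 - (484 - 41453))) - 19153196161/159355) = sqrt((79182 - (179 - 1*(-40969))) - 19153196161/159355) = sqrt((79182 - (179 + 40969)) - 19153196161/159355) = sqrt((79182 - 1*41148) - 19153196161/159355) = sqrt((79182 - 41148) - 19153196161/159355) = sqrt(38034 - 19153196161/159355) = sqrt(-13092288091/159355) = I*sqrt(2086321568741305)/159355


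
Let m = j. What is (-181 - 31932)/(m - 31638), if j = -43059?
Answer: 32113/74697 ≈ 0.42991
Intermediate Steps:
m = -43059
(-181 - 31932)/(m - 31638) = (-181 - 31932)/(-43059 - 31638) = -32113/(-74697) = -32113*(-1/74697) = 32113/74697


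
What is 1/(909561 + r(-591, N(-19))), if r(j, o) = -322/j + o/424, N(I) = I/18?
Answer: 1503504/1367529417169 ≈ 1.0994e-6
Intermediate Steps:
N(I) = I/18 (N(I) = I*(1/18) = I/18)
r(j, o) = -322/j + o/424 (r(j, o) = -322/j + o*(1/424) = -322/j + o/424)
1/(909561 + r(-591, N(-19))) = 1/(909561 + (-322/(-591) + ((1/18)*(-19))/424)) = 1/(909561 + (-322*(-1/591) + (1/424)*(-19/18))) = 1/(909561 + (322/591 - 19/7632)) = 1/(909561 + 815425/1503504) = 1/(1367529417169/1503504) = 1503504/1367529417169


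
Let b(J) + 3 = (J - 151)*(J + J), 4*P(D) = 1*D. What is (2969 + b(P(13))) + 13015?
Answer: 120165/8 ≈ 15021.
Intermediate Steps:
P(D) = D/4 (P(D) = (1*D)/4 = D/4)
b(J) = -3 + 2*J*(-151 + J) (b(J) = -3 + (J - 151)*(J + J) = -3 + (-151 + J)*(2*J) = -3 + 2*J*(-151 + J))
(2969 + b(P(13))) + 13015 = (2969 + (-3 - 151*13/2 + 2*((¼)*13)²)) + 13015 = (2969 + (-3 - 302*13/4 + 2*(13/4)²)) + 13015 = (2969 + (-3 - 1963/2 + 2*(169/16))) + 13015 = (2969 + (-3 - 1963/2 + 169/8)) + 13015 = (2969 - 7707/8) + 13015 = 16045/8 + 13015 = 120165/8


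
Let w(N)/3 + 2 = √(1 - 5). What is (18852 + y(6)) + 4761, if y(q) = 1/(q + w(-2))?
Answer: 23613 - I/6 ≈ 23613.0 - 0.16667*I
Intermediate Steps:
w(N) = -6 + 6*I (w(N) = -6 + 3*√(1 - 5) = -6 + 3*√(-4) = -6 + 3*(2*I) = -6 + 6*I)
y(q) = 1/(-6 + q + 6*I) (y(q) = 1/(q + (-6 + 6*I)) = 1/(-6 + q + 6*I))
(18852 + y(6)) + 4761 = (18852 + 1/(-6 + 6 + 6*I)) + 4761 = (18852 + 1/(6*I)) + 4761 = (18852 - I/6) + 4761 = 23613 - I/6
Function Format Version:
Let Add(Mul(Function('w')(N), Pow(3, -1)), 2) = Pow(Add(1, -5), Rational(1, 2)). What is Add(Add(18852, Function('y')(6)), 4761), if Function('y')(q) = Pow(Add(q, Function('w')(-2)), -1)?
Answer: Add(23613, Mul(Rational(-1, 6), I)) ≈ Add(23613., Mul(-0.16667, I))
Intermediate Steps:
Function('w')(N) = Add(-6, Mul(6, I)) (Function('w')(N) = Add(-6, Mul(3, Pow(Add(1, -5), Rational(1, 2)))) = Add(-6, Mul(3, Pow(-4, Rational(1, 2)))) = Add(-6, Mul(3, Mul(2, I))) = Add(-6, Mul(6, I)))
Function('y')(q) = Pow(Add(-6, q, Mul(6, I)), -1) (Function('y')(q) = Pow(Add(q, Add(-6, Mul(6, I))), -1) = Pow(Add(-6, q, Mul(6, I)), -1))
Add(Add(18852, Function('y')(6)), 4761) = Add(Add(18852, Pow(Add(-6, 6, Mul(6, I)), -1)), 4761) = Add(Add(18852, Pow(Mul(6, I), -1)), 4761) = Add(Add(18852, Mul(Rational(-1, 6), I)), 4761) = Add(23613, Mul(Rational(-1, 6), I))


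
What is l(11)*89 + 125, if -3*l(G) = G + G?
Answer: -1583/3 ≈ -527.67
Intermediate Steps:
l(G) = -2*G/3 (l(G) = -(G + G)/3 = -2*G/3)
l(11)*89 + 125 = -⅔*11*89 + 125 = -22/3*89 + 125 = -1958/3 + 125 = -1583/3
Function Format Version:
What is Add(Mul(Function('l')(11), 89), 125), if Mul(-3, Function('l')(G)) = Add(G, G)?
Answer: Rational(-1583, 3) ≈ -527.67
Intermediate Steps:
Function('l')(G) = Mul(Rational(-2, 3), G) (Function('l')(G) = Mul(Rational(-1, 3), Add(G, G)) = Mul(Rational(-1, 3), Mul(2, G)) = Mul(Rational(-2, 3), G))
Add(Mul(Function('l')(11), 89), 125) = Add(Mul(Mul(Rational(-2, 3), 11), 89), 125) = Add(Mul(Rational(-22, 3), 89), 125) = Add(Rational(-1958, 3), 125) = Rational(-1583, 3)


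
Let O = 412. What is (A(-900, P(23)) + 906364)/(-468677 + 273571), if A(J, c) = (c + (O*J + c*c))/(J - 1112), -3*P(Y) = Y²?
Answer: -8207749129/1766489724 ≈ -4.6464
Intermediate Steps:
P(Y) = -Y²/3
A(J, c) = (c + c² + 412*J)/(-1112 + J) (A(J, c) = (c + (412*J + c*c))/(J - 1112) = (c + (412*J + c²))/(-1112 + J) = (c + (c² + 412*J))/(-1112 + J) = (c + c² + 412*J)/(-1112 + J))
(A(-900, P(23)) + 906364)/(-468677 + 273571) = ((-⅓*23² + (-⅓*23²)² + 412*(-900))/(-1112 - 900) + 906364)/(-468677 + 273571) = ((-⅓*529 + (-⅓*529)² - 370800)/(-2012) + 906364)/(-195106) = (-(-529/3 + (-529/3)² - 370800)/2012 + 906364)*(-1/195106) = (-(-529/3 + 279841/9 - 370800)/2012 + 906364)*(-1/195106) = (-1/2012*(-3058946/9) + 906364)*(-1/195106) = (1529473/9054 + 906364)*(-1/195106) = (8207749129/9054)*(-1/195106) = -8207749129/1766489724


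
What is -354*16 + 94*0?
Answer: -5664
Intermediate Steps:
-354*16 + 94*0 = -5664 + 0 = -5664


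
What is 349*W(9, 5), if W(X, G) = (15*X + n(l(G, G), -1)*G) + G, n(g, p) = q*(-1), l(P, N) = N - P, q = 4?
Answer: 41880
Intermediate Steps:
n(g, p) = -4 (n(g, p) = 4*(-1) = -4)
W(X, G) = -3*G + 15*X (W(X, G) = (15*X - 4*G) + G = (-4*G + 15*X) + G = -3*G + 15*X)
349*W(9, 5) = 349*(-3*5 + 15*9) = 349*(-15 + 135) = 349*120 = 41880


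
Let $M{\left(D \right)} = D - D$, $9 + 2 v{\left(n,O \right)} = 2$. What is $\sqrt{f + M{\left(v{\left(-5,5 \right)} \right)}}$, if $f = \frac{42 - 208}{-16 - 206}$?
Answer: $\frac{\sqrt{9213}}{111} \approx 0.86472$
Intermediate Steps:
$v{\left(n,O \right)} = - \frac{7}{2}$ ($v{\left(n,O \right)} = - \frac{9}{2} + \frac{1}{2} \cdot 2 = - \frac{9}{2} + 1 = - \frac{7}{2}$)
$f = \frac{83}{111}$ ($f = - \frac{166}{-222} = \left(-166\right) \left(- \frac{1}{222}\right) = \frac{83}{111} \approx 0.74775$)
$M{\left(D \right)} = 0$
$\sqrt{f + M{\left(v{\left(-5,5 \right)} \right)}} = \sqrt{\frac{83}{111} + 0} = \sqrt{\frac{83}{111}} = \frac{\sqrt{9213}}{111}$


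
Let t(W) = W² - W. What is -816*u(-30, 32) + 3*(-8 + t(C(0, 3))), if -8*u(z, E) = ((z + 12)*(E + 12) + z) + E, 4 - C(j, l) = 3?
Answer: -80604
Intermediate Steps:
C(j, l) = 1 (C(j, l) = 4 - 1*3 = 4 - 3 = 1)
u(z, E) = -E/8 - z/8 - (12 + E)*(12 + z)/8 (u(z, E) = -(((z + 12)*(E + 12) + z) + E)/8 = -(((12 + z)*(12 + E) + z) + E)/8 = -(((12 + E)*(12 + z) + z) + E)/8 = -((z + (12 + E)*(12 + z)) + E)/8 = -(E + z + (12 + E)*(12 + z))/8 = -E/8 - z/8 - (12 + E)*(12 + z)/8)
-816*u(-30, 32) + 3*(-8 + t(C(0, 3))) = -816*(-18 - 13/8*32 - 13/8*(-30) - ⅛*32*(-30)) + 3*(-8 + 1*(-1 + 1)) = -816*(-18 - 52 + 195/4 + 120) + 3*(-8 + 1*0) = -816*395/4 + 3*(-8 + 0) = -80580 + 3*(-8) = -80580 - 24 = -80604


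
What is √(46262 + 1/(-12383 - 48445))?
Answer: √42792877186545/30414 ≈ 215.09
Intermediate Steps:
√(46262 + 1/(-12383 - 48445)) = √(46262 + 1/(-60828)) = √(46262 - 1/60828) = √(2814024935/60828) = √42792877186545/30414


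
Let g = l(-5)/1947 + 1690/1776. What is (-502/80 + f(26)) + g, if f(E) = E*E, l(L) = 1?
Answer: 483149069/720390 ≈ 670.68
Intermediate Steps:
g = 548701/576312 (g = 1/1947 + 1690/1776 = 1*(1/1947) + 1690*(1/1776) = 1/1947 + 845/888 = 548701/576312 ≈ 0.95209)
f(E) = E**2
(-502/80 + f(26)) + g = (-502/80 + 26**2) + 548701/576312 = (-502*1/80 + 676) + 548701/576312 = (-251/40 + 676) + 548701/576312 = 26789/40 + 548701/576312 = 483149069/720390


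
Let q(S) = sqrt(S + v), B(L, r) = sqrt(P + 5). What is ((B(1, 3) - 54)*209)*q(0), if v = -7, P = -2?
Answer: 209*I*sqrt(7)*(-54 + sqrt(3)) ≈ -28902.0*I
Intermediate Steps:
B(L, r) = sqrt(3) (B(L, r) = sqrt(-2 + 5) = sqrt(3))
q(S) = sqrt(-7 + S) (q(S) = sqrt(S - 7) = sqrt(-7 + S))
((B(1, 3) - 54)*209)*q(0) = ((sqrt(3) - 54)*209)*sqrt(-7 + 0) = ((-54 + sqrt(3))*209)*sqrt(-7) = (-11286 + 209*sqrt(3))*(I*sqrt(7)) = I*sqrt(7)*(-11286 + 209*sqrt(3))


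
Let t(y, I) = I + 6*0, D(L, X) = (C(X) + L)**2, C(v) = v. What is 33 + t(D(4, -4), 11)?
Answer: 44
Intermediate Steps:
D(L, X) = (L + X)**2 (D(L, X) = (X + L)**2 = (L + X)**2)
t(y, I) = I (t(y, I) = I + 0 = I)
33 + t(D(4, -4), 11) = 33 + 11 = 44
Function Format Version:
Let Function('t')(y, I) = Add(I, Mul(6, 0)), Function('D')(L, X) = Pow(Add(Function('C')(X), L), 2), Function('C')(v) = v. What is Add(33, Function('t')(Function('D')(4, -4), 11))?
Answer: 44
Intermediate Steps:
Function('D')(L, X) = Pow(Add(L, X), 2) (Function('D')(L, X) = Pow(Add(X, L), 2) = Pow(Add(L, X), 2))
Function('t')(y, I) = I (Function('t')(y, I) = Add(I, 0) = I)
Add(33, Function('t')(Function('D')(4, -4), 11)) = Add(33, 11) = 44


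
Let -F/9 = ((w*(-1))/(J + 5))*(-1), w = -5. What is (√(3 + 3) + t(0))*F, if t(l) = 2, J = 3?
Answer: 45/4 + 45*√6/8 ≈ 25.028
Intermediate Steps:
F = 45/8 (F = -9*(-5*(-1))/(3 + 5)*(-1) = -9*5/8*(-1) = -9*5*(⅛)*(-1) = -45*(-1)/8 = -9*(-5/8) = 45/8 ≈ 5.6250)
(√(3 + 3) + t(0))*F = (√(3 + 3) + 2)*(45/8) = (√6 + 2)*(45/8) = (2 + √6)*(45/8) = 45/4 + 45*√6/8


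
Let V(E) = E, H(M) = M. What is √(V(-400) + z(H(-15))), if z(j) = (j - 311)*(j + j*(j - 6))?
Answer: 10*I*√982 ≈ 313.37*I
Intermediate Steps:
z(j) = (-311 + j)*(j + j*(-6 + j))
√(V(-400) + z(H(-15))) = √(-400 - 15*(1555 + (-15)² - 316*(-15))) = √(-400 - 15*(1555 + 225 + 4740)) = √(-400 - 15*6520) = √(-400 - 97800) = √(-98200) = 10*I*√982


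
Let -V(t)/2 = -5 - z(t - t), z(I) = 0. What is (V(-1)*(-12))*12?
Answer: -1440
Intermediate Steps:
V(t) = 10 (V(t) = -2*(-5 - 1*0) = -2*(-5 + 0) = -2*(-5) = 10)
(V(-1)*(-12))*12 = (10*(-12))*12 = -120*12 = -1440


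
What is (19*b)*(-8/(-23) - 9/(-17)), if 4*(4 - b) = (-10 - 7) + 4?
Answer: 188993/1564 ≈ 120.84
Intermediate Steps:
b = 29/4 (b = 4 - ((-10 - 7) + 4)/4 = 4 - (-17 + 4)/4 = 4 - ¼*(-13) = 4 + 13/4 = 29/4 ≈ 7.2500)
(19*b)*(-8/(-23) - 9/(-17)) = (19*(29/4))*(-8/(-23) - 9/(-17)) = 551*(-8*(-1/23) - 9*(-1/17))/4 = 551*(8/23 + 9/17)/4 = (551/4)*(343/391) = 188993/1564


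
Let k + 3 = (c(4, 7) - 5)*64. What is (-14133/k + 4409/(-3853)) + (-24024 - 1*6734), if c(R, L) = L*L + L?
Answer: -128843938004/4188211 ≈ -30763.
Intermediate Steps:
c(R, L) = L + L**2 (c(R, L) = L**2 + L = L + L**2)
k = 3261 (k = -3 + (7*(1 + 7) - 5)*64 = -3 + (7*8 - 5)*64 = -3 + (56 - 5)*64 = -3 + 51*64 = -3 + 3264 = 3261)
(-14133/k + 4409/(-3853)) + (-24024 - 1*6734) = (-14133/3261 + 4409/(-3853)) + (-24024 - 1*6734) = (-14133*1/3261 + 4409*(-1/3853)) + (-24024 - 6734) = (-4711/1087 - 4409/3853) - 30758 = -22944066/4188211 - 30758 = -128843938004/4188211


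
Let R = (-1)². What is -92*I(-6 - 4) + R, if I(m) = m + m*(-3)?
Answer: -1839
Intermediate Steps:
I(m) = -2*m (I(m) = m - 3*m = -2*m)
R = 1
-92*I(-6 - 4) + R = -(-184)*(-6 - 4) + 1 = -(-184)*(-10) + 1 = -92*20 + 1 = -1840 + 1 = -1839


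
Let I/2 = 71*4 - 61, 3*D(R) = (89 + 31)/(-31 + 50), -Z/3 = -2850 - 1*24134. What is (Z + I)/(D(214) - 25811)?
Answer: -1546562/490369 ≈ -3.1539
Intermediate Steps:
Z = 80952 (Z = -3*(-2850 - 1*24134) = -3*(-2850 - 24134) = -3*(-26984) = 80952)
D(R) = 40/19 (D(R) = ((89 + 31)/(-31 + 50))/3 = (120/19)/3 = (120*(1/19))/3 = (⅓)*(120/19) = 40/19)
I = 446 (I = 2*(71*4 - 61) = 2*(284 - 61) = 2*223 = 446)
(Z + I)/(D(214) - 25811) = (80952 + 446)/(40/19 - 25811) = 81398/(-490369/19) = 81398*(-19/490369) = -1546562/490369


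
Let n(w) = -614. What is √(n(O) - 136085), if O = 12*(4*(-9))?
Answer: I*√136699 ≈ 369.73*I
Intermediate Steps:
O = -432 (O = 12*(-36) = -432)
√(n(O) - 136085) = √(-614 - 136085) = √(-136699) = I*√136699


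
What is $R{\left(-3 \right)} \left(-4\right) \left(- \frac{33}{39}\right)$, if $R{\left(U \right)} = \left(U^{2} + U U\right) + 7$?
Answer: $\frac{1100}{13} \approx 84.615$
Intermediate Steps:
$R{\left(U \right)} = 7 + 2 U^{2}$ ($R{\left(U \right)} = \left(U^{2} + U^{2}\right) + 7 = 2 U^{2} + 7 = 7 + 2 U^{2}$)
$R{\left(-3 \right)} \left(-4\right) \left(- \frac{33}{39}\right) = \left(7 + 2 \left(-3\right)^{2}\right) \left(-4\right) \left(- \frac{33}{39}\right) = \left(7 + 2 \cdot 9\right) \left(-4\right) \left(\left(-33\right) \frac{1}{39}\right) = \left(7 + 18\right) \left(-4\right) \left(- \frac{11}{13}\right) = 25 \left(-4\right) \left(- \frac{11}{13}\right) = \left(-100\right) \left(- \frac{11}{13}\right) = \frac{1100}{13}$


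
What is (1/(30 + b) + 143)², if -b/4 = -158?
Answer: 8961840889/438244 ≈ 20449.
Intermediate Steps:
b = 632 (b = -4*(-158) = 632)
(1/(30 + b) + 143)² = (1/(30 + 632) + 143)² = (1/662 + 143)² = (94667/662)² = 8961840889/438244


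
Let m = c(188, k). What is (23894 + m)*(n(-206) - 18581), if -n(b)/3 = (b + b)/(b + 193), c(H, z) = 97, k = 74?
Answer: -5824750899/13 ≈ -4.4806e+8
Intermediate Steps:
n(b) = -6*b/(193 + b) (n(b) = -3*(b + b)/(b + 193) = -3*2*b/(193 + b) = -6*b/(193 + b))
m = 97
(23894 + m)*(n(-206) - 18581) = (23894 + 97)*(-6*(-206)/(193 - 206) - 18581) = 23991*(-6*(-206)/(-13) - 18581) = 23991*(-6*(-206)*(-1/13) - 18581) = 23991*(-1236/13 - 18581) = 23991*(-242789/13) = -5824750899/13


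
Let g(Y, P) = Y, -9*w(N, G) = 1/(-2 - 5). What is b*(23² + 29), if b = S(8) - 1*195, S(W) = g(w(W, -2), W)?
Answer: -761608/7 ≈ -1.0880e+5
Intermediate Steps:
w(N, G) = 1/63 (w(N, G) = -1/(9*(-2 - 5)) = -⅑/(-7) = -⅑*(-⅐) = 1/63)
S(W) = 1/63
b = -12284/63 (b = 1/63 - 1*195 = 1/63 - 195 = -12284/63 ≈ -194.98)
b*(23² + 29) = -12284*(23² + 29)/63 = -12284*(529 + 29)/63 = -12284/63*558 = -761608/7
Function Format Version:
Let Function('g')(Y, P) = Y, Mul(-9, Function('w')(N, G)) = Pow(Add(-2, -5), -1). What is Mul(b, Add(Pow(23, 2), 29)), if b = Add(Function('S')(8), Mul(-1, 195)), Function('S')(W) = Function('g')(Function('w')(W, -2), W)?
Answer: Rational(-761608, 7) ≈ -1.0880e+5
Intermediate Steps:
Function('w')(N, G) = Rational(1, 63) (Function('w')(N, G) = Mul(Rational(-1, 9), Pow(Add(-2, -5), -1)) = Mul(Rational(-1, 9), Pow(-7, -1)) = Mul(Rational(-1, 9), Rational(-1, 7)) = Rational(1, 63))
Function('S')(W) = Rational(1, 63)
b = Rational(-12284, 63) (b = Add(Rational(1, 63), Mul(-1, 195)) = Add(Rational(1, 63), -195) = Rational(-12284, 63) ≈ -194.98)
Mul(b, Add(Pow(23, 2), 29)) = Mul(Rational(-12284, 63), Add(Pow(23, 2), 29)) = Mul(Rational(-12284, 63), Add(529, 29)) = Mul(Rational(-12284, 63), 558) = Rational(-761608, 7)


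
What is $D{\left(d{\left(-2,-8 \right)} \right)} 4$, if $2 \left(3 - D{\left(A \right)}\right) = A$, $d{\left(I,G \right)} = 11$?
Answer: $-10$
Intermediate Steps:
$D{\left(A \right)} = 3 - \frac{A}{2}$
$D{\left(d{\left(-2,-8 \right)} \right)} 4 = \left(3 - \frac{11}{2}\right) 4 = \left(- \frac{5}{2}\right) 4 = -10$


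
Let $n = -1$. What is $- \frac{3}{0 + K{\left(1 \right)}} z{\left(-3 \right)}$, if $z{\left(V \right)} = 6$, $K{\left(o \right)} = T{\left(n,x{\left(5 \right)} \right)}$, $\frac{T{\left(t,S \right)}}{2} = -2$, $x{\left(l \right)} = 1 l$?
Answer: $\frac{9}{2} \approx 4.5$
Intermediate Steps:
$x{\left(l \right)} = l$
$T{\left(t,S \right)} = -4$ ($T{\left(t,S \right)} = 2 \left(-2\right) = -4$)
$K{\left(o \right)} = -4$
$- \frac{3}{0 + K{\left(1 \right)}} z{\left(-3 \right)} = - \frac{3}{0 - 4} \cdot 6 = - \frac{3}{-4} \cdot 6 = \left(-3\right) \left(- \frac{1}{4}\right) 6 = \frac{3}{4} \cdot 6 = \frac{9}{2}$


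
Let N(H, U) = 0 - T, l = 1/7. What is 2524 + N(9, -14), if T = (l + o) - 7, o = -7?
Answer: 17765/7 ≈ 2537.9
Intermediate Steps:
l = 1/7 (l = 1*(1/7) = 1/7 ≈ 0.14286)
T = -97/7 (T = (1/7 - 7) - 7 = -48/7 - 7 = -97/7 ≈ -13.857)
N(H, U) = 97/7 (N(H, U) = 0 - 1*(-97/7) = 0 + 97/7 = 97/7)
2524 + N(9, -14) = 2524 + 97/7 = 17765/7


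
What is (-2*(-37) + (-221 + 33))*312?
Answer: -35568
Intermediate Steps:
(-2*(-37) + (-221 + 33))*312 = (74 - 188)*312 = -114*312 = -35568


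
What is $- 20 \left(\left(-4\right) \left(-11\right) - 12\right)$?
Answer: $-640$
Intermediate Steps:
$- 20 \left(\left(-4\right) \left(-11\right) - 12\right) = - 20 \left(44 - 12\right) = \left(-20\right) 32 = -640$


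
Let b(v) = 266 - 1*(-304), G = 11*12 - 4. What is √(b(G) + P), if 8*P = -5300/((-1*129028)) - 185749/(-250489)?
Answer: √148879411660886188775277/16160047346 ≈ 23.877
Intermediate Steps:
G = 128 (G = 132 - 4 = 128)
b(v) = 570 (b(v) = 266 + 304 = 570)
P = 3161801709/32320094692 (P = (-5300/((-1*129028)) - 185749/(-250489))/8 = (-5300/(-129028) - 185749*(-1/250489))/8 = (-5300*(-1/129028) + 185749/250489)/8 = (1325/32257 + 185749/250489)/8 = (⅛)*(6323603418/8080023673) = 3161801709/32320094692 ≈ 0.097828)
√(b(G) + P) = √(570 + 3161801709/32320094692) = √(18425615776149/32320094692) = √148879411660886188775277/16160047346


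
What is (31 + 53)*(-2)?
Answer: -168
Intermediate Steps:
(31 + 53)*(-2) = 84*(-2) = -168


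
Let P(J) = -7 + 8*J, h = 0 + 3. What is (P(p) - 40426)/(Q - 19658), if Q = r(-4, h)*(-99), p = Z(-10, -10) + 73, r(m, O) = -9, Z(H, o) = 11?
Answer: 39761/18767 ≈ 2.1187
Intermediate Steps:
h = 3
p = 84 (p = 11 + 73 = 84)
Q = 891 (Q = -9*(-99) = 891)
(P(p) - 40426)/(Q - 19658) = ((-7 + 8*84) - 40426)/(891 - 19658) = ((-7 + 672) - 40426)/(-18767) = (665 - 40426)*(-1/18767) = -39761*(-1/18767) = 39761/18767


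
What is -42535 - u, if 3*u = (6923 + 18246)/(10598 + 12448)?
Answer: -2940809999/69138 ≈ -42535.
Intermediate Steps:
u = 25169/69138 (u = ((6923 + 18246)/(10598 + 12448))/3 = (25169/23046)/3 = (25169*(1/23046))/3 = (⅓)*(25169/23046) = 25169/69138 ≈ 0.36404)
-42535 - u = -42535 - 1*25169/69138 = -42535 - 25169/69138 = -2940809999/69138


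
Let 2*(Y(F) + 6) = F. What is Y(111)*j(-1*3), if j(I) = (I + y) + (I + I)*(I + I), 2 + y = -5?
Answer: 1287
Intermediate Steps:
y = -7 (y = -2 - 5 = -7)
Y(F) = -6 + F/2
j(I) = -7 + I + 4*I**2 (j(I) = (I - 7) + (I + I)*(I + I) = (-7 + I) + (2*I)*(2*I) = (-7 + I) + 4*I**2 = -7 + I + 4*I**2)
Y(111)*j(-1*3) = (-6 + (1/2)*111)*(-7 - 1*3 + 4*(-1*3)**2) = (-6 + 111/2)*(-7 - 3 + 4*(-3)**2) = 99*(-7 - 3 + 4*9)/2 = 99*(-7 - 3 + 36)/2 = (99/2)*26 = 1287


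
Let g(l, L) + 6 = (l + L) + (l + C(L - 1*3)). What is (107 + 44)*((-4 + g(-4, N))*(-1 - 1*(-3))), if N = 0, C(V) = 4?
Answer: -4228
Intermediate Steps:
g(l, L) = -2 + L + 2*l (g(l, L) = -6 + ((l + L) + (l + 4)) = -6 + ((L + l) + (4 + l)) = -6 + (4 + L + 2*l) = -2 + L + 2*l)
(107 + 44)*((-4 + g(-4, N))*(-1 - 1*(-3))) = (107 + 44)*((-4 + (-2 + 0 + 2*(-4)))*(-1 - 1*(-3))) = 151*((-4 + (-2 + 0 - 8))*(-1 + 3)) = 151*((-4 - 10)*2) = 151*(-14*2) = 151*(-28) = -4228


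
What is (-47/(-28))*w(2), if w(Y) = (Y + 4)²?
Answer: 423/7 ≈ 60.429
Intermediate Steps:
w(Y) = (4 + Y)²
(-47/(-28))*w(2) = (-47/(-28))*(4 + 2)² = -47*(-1/28)*6² = (47/28)*36 = 423/7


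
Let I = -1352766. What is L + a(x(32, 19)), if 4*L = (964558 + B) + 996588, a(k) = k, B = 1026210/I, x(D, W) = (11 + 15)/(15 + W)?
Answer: 7516761767579/15331348 ≈ 4.9029e+5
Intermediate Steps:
x(D, W) = 26/(15 + W)
B = -171035/225461 (B = 1026210/(-1352766) = 1026210*(-1/1352766) = -171035/225461 ≈ -0.75860)
L = 442161767271/901844 (L = ((964558 - 171035/225461) + 996588)/4 = (217470040203/225461 + 996588)/4 = (¼)*(442161767271/225461) = 442161767271/901844 ≈ 4.9029e+5)
L + a(x(32, 19)) = 442161767271/901844 + 26/(15 + 19) = 442161767271/901844 + 26/34 = 442161767271/901844 + 26*(1/34) = 442161767271/901844 + 13/17 = 7516761767579/15331348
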